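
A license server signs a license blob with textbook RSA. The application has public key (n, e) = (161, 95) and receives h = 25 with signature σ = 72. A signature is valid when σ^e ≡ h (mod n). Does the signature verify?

verifies

Squares mod 161: σ^1≡72, σ^2≡32, σ^4≡58, σ^8≡144, σ^16≡128, σ^32≡123, σ^64≡156
95 = 64 + 16 + 8 + 4 + 2 + 1, so σ^95 ≡ 156·128·144·58·32·72 ≡ 25 (mod 161)
25 = h, so the signature checks out.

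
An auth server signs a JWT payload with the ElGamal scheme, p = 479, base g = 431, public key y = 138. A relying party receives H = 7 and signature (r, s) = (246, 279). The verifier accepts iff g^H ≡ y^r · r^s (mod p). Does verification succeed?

passes

Left side g^H mod p:
431^2 = 185761 ≡ 388
431^4 ≡ 388^2 = 150544 ≡ 138
7 = 4 + 2 + 1, so 431^7 ≡ 138·388·431 ≡ 202 (mod 479)
Right side y^r · r^s mod p:
138^2 = 19044 ≡ 363
138^4 ≡ 363^2 = 131769 ≡ 44
138^8 ≡ 44^2 = 1936 ≡ 20
138^16 ≡ 20^2 = 400
138^32 ≡ 400^2 = 160000 ≡ 14
138^64 ≡ 14^2 = 196
138^128 ≡ 196^2 = 38416 ≡ 96
246 = 128 + 64 + 32 + 16 + 4 + 2, so 138^246 ≡ 96·196·14·400·44·363 ≡ 257 (mod 479)
246^2 = 60516 ≡ 162
246^4 ≡ 162^2 = 26244 ≡ 378
246^8 ≡ 378^2 = 142884 ≡ 142
246^16 ≡ 142^2 = 20164 ≡ 46
246^32 ≡ 46^2 = 2116 ≡ 200
246^64 ≡ 200^2 = 40000 ≡ 243
246^128 ≡ 243^2 = 59049 ≡ 132
246^256 ≡ 132^2 = 17424 ≡ 180
279 = 256 + 16 + 4 + 2 + 1, so 246^279 ≡ 180·46·378·162·246 ≡ 340 (mod 479)
257·340 = 87380 ≡ 202 (mod 479)
202 ≡ 202 (mod 479), so the signature is genuine.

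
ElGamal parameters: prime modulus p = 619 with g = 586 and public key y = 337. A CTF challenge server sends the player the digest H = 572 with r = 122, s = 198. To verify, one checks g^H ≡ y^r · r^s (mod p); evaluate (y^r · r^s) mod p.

416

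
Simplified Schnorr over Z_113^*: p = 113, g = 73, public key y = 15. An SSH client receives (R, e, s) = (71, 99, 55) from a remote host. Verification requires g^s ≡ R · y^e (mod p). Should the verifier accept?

accept

g^s mod p:
73^55 mod 113 = 65
R · y^e mod p:
15^99 mod 113 = 98
71·98 = 6958 ≡ 65 (mod 113)
65 ≡ 65 (mod 113); signature holds.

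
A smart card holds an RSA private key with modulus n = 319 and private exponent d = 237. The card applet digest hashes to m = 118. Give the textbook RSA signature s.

101

m^237 mod 319 = 101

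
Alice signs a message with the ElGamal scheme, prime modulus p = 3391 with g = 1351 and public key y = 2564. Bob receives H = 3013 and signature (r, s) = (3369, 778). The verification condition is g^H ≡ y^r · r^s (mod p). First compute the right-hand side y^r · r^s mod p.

1143

2564^2 = 6574096 ≡ 2338
2564^4 ≡ 2338^2 = 5466244 ≡ 3343
2564^8 ≡ 3343^2 = 11175649 ≡ 2304
2564^16 ≡ 2304^2 = 5308416 ≡ 1501
2564^32 ≡ 1501^2 = 2253001 ≡ 1377
2564^64 ≡ 1377^2 = 1896129 ≡ 560
2564^128 ≡ 560^2 = 313600 ≡ 1628
2564^256 ≡ 1628^2 = 2650384 ≡ 2013
2564^512 ≡ 2013^2 = 4052169 ≡ 3315
2564^1024 ≡ 3315^2 = 10989225 ≡ 2385
2564^2048 ≡ 2385^2 = 5688225 ≡ 1518
3369 = 2048 + 1024 + 256 + 32 + 8 + 1, so 2564^3369 ≡ 1518·2385·2013·1377·2304·2564 ≡ 343 (mod 3391)
3369^2 = 11350161 ≡ 484
3369^4 ≡ 484^2 = 234256 ≡ 277
3369^8 ≡ 277^2 = 76729 ≡ 2127
3369^16 ≡ 2127^2 = 4524129 ≡ 535
3369^32 ≡ 535^2 = 286225 ≡ 1381
3369^64 ≡ 1381^2 = 1907161 ≡ 1419
3369^128 ≡ 1419^2 = 2013561 ≡ 2698
3369^256 ≡ 2698^2 = 7279204 ≡ 2118
3369^512 ≡ 2118^2 = 4485924 ≡ 3022
778 = 512 + 256 + 8 + 2, so 3369^778 ≡ 3022·2118·2127·484 ≡ 2119 (mod 3391)
y^r · r^s ≡ 343·2119 = 726817 ≡ 1143 (mod 3391)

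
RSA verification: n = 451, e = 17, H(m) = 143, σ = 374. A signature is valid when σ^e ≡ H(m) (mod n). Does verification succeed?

σ^2 ≡ 374^2 = 139876 ≡ 66
σ^4 ≡ 66^2 = 4356 ≡ 297
σ^8 ≡ 297^2 = 88209 ≡ 264
σ^16 ≡ 264^2 = 69696 ≡ 242
17 = 16 + 1, so σ^17 ≡ 242·374 ≡ 308 (mod 451)
σ^17 mod 451 = 308, but H(m) = 143.

fails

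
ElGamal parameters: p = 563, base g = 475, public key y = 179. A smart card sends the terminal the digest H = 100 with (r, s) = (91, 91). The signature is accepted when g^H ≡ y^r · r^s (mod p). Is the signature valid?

valid

Left side g^H mod p:
475^2 = 225625 ≡ 425
475^4 ≡ 425^2 = 180625 ≡ 465
475^8 ≡ 465^2 = 216225 ≡ 33
475^16 ≡ 33^2 = 1089 ≡ 526
475^32 ≡ 526^2 = 276676 ≡ 243
475^64 ≡ 243^2 = 59049 ≡ 497
100 = 64 + 32 + 4, so 475^100 ≡ 497·243·465 ≡ 391 (mod 563)
Right side y^r · r^s mod p:
179^2 = 32041 ≡ 513
179^4 ≡ 513^2 = 263169 ≡ 248
179^8 ≡ 248^2 = 61504 ≡ 137
179^16 ≡ 137^2 = 18769 ≡ 190
179^32 ≡ 190^2 = 36100 ≡ 68
179^64 ≡ 68^2 = 4624 ≡ 120
91 = 64 + 16 + 8 + 2 + 1, so 179^91 ≡ 120·190·137·513·179 ≡ 467 (mod 563)
91^2 = 8281 ≡ 399
91^4 ≡ 399^2 = 159201 ≡ 435
91^8 ≡ 435^2 = 189225 ≡ 57
91^16 ≡ 57^2 = 3249 ≡ 434
91^32 ≡ 434^2 = 188356 ≡ 314
91^64 ≡ 314^2 = 98596 ≡ 71
91 = 64 + 16 + 8 + 2 + 1, so 91^91 ≡ 71·434·57·399·91 ≡ 166 (mod 563)
467·166 = 77522 ≡ 391 (mod 563)
391 ≡ 391 (mod 563), so the signature is genuine.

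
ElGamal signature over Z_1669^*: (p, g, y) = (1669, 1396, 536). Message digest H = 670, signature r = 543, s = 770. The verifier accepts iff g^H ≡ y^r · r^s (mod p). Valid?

Left side g^H mod p:
1396^2 = 1948816 ≡ 1093
1396^4 ≡ 1093^2 = 1194649 ≡ 1314
1396^8 ≡ 1314^2 = 1726596 ≡ 850
1396^16 ≡ 850^2 = 722500 ≡ 1492
1396^32 ≡ 1492^2 = 2226064 ≡ 1287
1396^64 ≡ 1287^2 = 1656369 ≡ 721
1396^128 ≡ 721^2 = 519841 ≡ 782
1396^256 ≡ 782^2 = 611524 ≡ 670
1396^512 ≡ 670^2 = 448900 ≡ 1608
670 = 512 + 128 + 16 + 8 + 4 + 2, so 1396^670 ≡ 1608·782·1492·850·1314·1093 ≡ 1385 (mod 1669)
Right side y^r · r^s mod p:
536^2 = 287296 ≡ 228
536^4 ≡ 228^2 = 51984 ≡ 245
536^8 ≡ 245^2 = 60025 ≡ 1610
536^16 ≡ 1610^2 = 2592100 ≡ 143
536^32 ≡ 143^2 = 20449 ≡ 421
536^64 ≡ 421^2 = 177241 ≡ 327
536^128 ≡ 327^2 = 106929 ≡ 113
536^256 ≡ 113^2 = 12769 ≡ 1086
536^512 ≡ 1086^2 = 1179396 ≡ 1082
543 = 512 + 16 + 8 + 4 + 2 + 1, so 536^543 ≡ 1082·143·1610·245·228·536 ≡ 1018 (mod 1669)
543^2 = 294849 ≡ 1105
543^4 ≡ 1105^2 = 1221025 ≡ 986
543^8 ≡ 986^2 = 972196 ≡ 838
543^16 ≡ 838^2 = 702244 ≡ 1264
543^32 ≡ 1264^2 = 1597696 ≡ 463
543^64 ≡ 463^2 = 214369 ≡ 737
543^128 ≡ 737^2 = 543169 ≡ 744
543^256 ≡ 744^2 = 553536 ≡ 1097
543^512 ≡ 1097^2 = 1203409 ≡ 60
770 = 512 + 256 + 2, so 543^770 ≡ 60·1097·1105 ≡ 1087 (mod 1669)
1018·1087 = 1106566 ≡ 19 (mod 1669)
1385 ≠ 19, so verification fails.

no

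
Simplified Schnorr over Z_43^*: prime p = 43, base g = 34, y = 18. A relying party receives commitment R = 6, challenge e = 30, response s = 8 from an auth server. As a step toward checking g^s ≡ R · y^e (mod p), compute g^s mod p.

Squares mod 43: 34^1≡34, 34^2≡38, 34^4≡25, 34^8≡23
34^8 ≡ 23 (mod 43)

23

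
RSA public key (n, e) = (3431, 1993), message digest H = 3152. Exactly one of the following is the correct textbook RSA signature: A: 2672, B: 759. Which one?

B

Candidate A: Squares mod 3431: 2672^1≡2672, 2672^2≡3104, 2672^4≡568, 2672^8≡110, 2672^16≡1807, 2672^32≡2368, 2672^64≡1170, 2672^128≡3362, 2672^256≡1330, 2672^512≡1935, 2672^1024≡1004; 1993 = 1024 + 512 + 256 + 128 + 64 + 8 + 1, so 2672^1993 ≡ 1004·1935·1330·3362·1170·110·2672 ≡ 279 (mod 3431)
Candidate B: Squares mod 3431: 759^1≡759, 759^2≡3104, 759^4≡568, 759^8≡110, 759^16≡1807, 759^32≡2368, 759^64≡1170, 759^128≡3362, 759^256≡1330, 759^512≡1935, 759^1024≡1004; 1993 = 1024 + 512 + 256 + 128 + 64 + 8 + 1, so 759^1993 ≡ 1004·1935·1330·3362·1170·110·759 ≡ 3152 (mod 3431)
  → matches H = 3152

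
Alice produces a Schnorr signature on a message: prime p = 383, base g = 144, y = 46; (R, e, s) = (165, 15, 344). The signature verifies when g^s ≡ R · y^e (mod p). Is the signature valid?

valid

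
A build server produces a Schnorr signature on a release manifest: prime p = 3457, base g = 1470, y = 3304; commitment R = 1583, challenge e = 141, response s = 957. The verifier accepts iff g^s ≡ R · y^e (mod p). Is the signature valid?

valid

g^s mod p:
Squares mod 3457: 1470^1≡1470, 1470^2≡275, 1470^4≡3028, 1470^8≡820, 1470^16≡1742, 1470^32≡2775, 1470^64≡1886, 1470^128≡3200, 1470^256≡366, 1470^512≡2590
957 = 512 + 256 + 128 + 32 + 16 + 8 + 4 + 1, so 1470^957 ≡ 2590·366·3200·2775·1742·820·3028·1470 ≡ 2696 (mod 3457)
R · y^e mod p:
Squares mod 3457: 3304^1≡3304, 3304^2≡2667, 3304^4≡1840, 3304^8≡1197, 3304^16≡1611, 3304^32≡2571, 3304^64≡257, 3304^128≡366
141 = 128 + 8 + 4 + 1, so 3304^141 ≡ 366·1197·1840·3304 ≡ 1312 (mod 3457)
1583·1312 = 2076896 ≡ 2696 (mod 3457)
2696 ≡ 2696 (mod 3457); signature holds.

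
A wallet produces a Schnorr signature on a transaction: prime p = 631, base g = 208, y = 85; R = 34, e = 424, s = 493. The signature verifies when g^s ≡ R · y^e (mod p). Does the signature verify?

does not verify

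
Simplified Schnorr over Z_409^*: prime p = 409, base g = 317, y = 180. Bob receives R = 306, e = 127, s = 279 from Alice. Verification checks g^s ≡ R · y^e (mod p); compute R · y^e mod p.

303

Squares mod 409: 180^1≡180, 180^2≡89, 180^4≡150, 180^8≡5, 180^16≡25, 180^32≡216, 180^64≡30
127 = 64 + 32 + 16 + 8 + 4 + 2 + 1, so 180^127 ≡ 30·216·25·5·150·89·180 ≡ 5 (mod 409)
R · y^e ≡ 306·5 = 1530 ≡ 303 (mod 409)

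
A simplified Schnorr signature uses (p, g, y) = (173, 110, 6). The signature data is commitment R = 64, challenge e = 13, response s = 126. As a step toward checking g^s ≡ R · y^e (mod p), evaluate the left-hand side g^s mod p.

Squares mod 173: 110^1≡110, 110^2≡163, 110^4≡100, 110^8≡139, 110^16≡118, 110^32≡84, 110^64≡136
126 = 64 + 32 + 16 + 8 + 4 + 2, so 110^126 ≡ 136·84·118·139·100·163 ≡ 88 (mod 173)

88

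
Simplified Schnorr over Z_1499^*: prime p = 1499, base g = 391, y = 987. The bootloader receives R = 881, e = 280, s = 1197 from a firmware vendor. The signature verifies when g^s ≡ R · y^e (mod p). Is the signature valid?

valid

g^s mod p:
391^2 = 152881 ≡ 1482
391^4 ≡ 1482^2 = 2196324 ≡ 289
391^8 ≡ 289^2 = 83521 ≡ 1076
391^16 ≡ 1076^2 = 1157776 ≡ 548
391^32 ≡ 548^2 = 300304 ≡ 504
391^64 ≡ 504^2 = 254016 ≡ 685
391^128 ≡ 685^2 = 469225 ≡ 38
391^256 ≡ 38^2 = 1444
391^512 ≡ 1444^2 = 2085136 ≡ 27
391^1024 ≡ 27^2 = 729
1197 = 1024 + 128 + 32 + 8 + 4 + 1, so 391^1197 ≡ 729·38·504·1076·289·391 ≡ 1394 (mod 1499)
R · y^e mod p:
987^2 = 974169 ≡ 1318
987^4 ≡ 1318^2 = 1737124 ≡ 1282
987^8 ≡ 1282^2 = 1643524 ≡ 620
987^16 ≡ 620^2 = 384400 ≡ 656
987^32 ≡ 656^2 = 430336 ≡ 123
987^64 ≡ 123^2 = 15129 ≡ 139
987^128 ≡ 139^2 = 19321 ≡ 1333
987^256 ≡ 1333^2 = 1776889 ≡ 574
280 = 256 + 16 + 8, so 987^280 ≡ 574·656·620 ≡ 22 (mod 1499)
881·22 = 19382 ≡ 1394 (mod 1499)
1394 ≡ 1394 (mod 1499); signature holds.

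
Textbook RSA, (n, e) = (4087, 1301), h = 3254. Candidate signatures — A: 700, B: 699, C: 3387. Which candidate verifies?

Candidate A: Squares mod 4087: 700^1≡700, 700^2≡3647, 700^4≡1511, 700^8≡2575, 700^16≡1511, 700^32≡2575, 700^64≡1511, 700^128≡2575, 700^256≡1511, 700^512≡2575, 700^1024≡1511; 1301 = 1024 + 256 + 16 + 4 + 1, so 700^1301 ≡ 1511·1511·1511·1511·700 ≡ 3254 (mod 4087)
  → matches h = 3254
Candidate B: Squares mod 4087: 699^1≡699, 699^2≡2248, 699^4≡1972, 699^8≡2047, 699^16≡1034, 699^32≡2449, 699^64≡1972, 699^128≡2047, 699^256≡1034, 699^512≡2449, 699^1024≡1972; 1301 = 1024 + 256 + 16 + 4 + 1, so 699^1301 ≡ 1972·1034·1034·1972·699 ≡ 1980 (mod 4087)
Candidate C: Squares mod 4087: 3387^1≡3387, 3387^2≡3647, 3387^4≡1511, 3387^8≡2575, 3387^16≡1511, 3387^32≡2575, 3387^64≡1511, 3387^128≡2575, 3387^256≡1511, 3387^512≡2575, 3387^1024≡1511; 1301 = 1024 + 256 + 16 + 4 + 1, so 3387^1301 ≡ 1511·1511·1511·1511·3387 ≡ 833 (mod 4087)

A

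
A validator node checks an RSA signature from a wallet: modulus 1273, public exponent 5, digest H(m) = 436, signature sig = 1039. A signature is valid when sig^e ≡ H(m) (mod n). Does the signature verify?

Squares mod 1273: sig^1≡1039, sig^2≡17, sig^4≡289
5 = 4 + 1, so sig^5 ≡ 289·1039 ≡ 1116 (mod 1273)
1116 ≠ 436, so verification fails.

does not verify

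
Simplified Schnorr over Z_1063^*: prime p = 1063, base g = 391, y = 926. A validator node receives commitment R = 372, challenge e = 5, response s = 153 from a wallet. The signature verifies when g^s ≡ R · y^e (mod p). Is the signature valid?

g^s mod p:
391^153 mod 1063 = 727
R · y^e mod p:
926^5 mod 1063 = 948
372·948 = 352656 ≡ 803 (mod 1063)
727 ≠ 803; the check fails.

invalid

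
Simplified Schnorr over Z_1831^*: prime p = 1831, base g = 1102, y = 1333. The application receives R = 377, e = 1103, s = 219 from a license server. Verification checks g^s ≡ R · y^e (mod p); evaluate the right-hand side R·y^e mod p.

1333^1103 mod 1831 = 1615
R · y^e ≡ 377·1615 = 608855 ≡ 963 (mod 1831)

963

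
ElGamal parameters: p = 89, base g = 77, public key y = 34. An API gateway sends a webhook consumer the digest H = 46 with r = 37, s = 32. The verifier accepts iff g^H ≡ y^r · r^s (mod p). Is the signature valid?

valid

Left side g^H mod p:
77^2 = 5929 ≡ 55
77^4 ≡ 55^2 = 3025 ≡ 88
77^8 ≡ 88^2 = 7744 ≡ 1
77^16 ≡ 1^2 = 1
77^32 ≡ 1^2 = 1
46 = 32 + 8 + 4 + 2, so 77^46 ≡ 1·1·88·55 ≡ 34 (mod 89)
Right side y^r · r^s mod p:
34^2 = 1156 ≡ 88
34^4 ≡ 88^2 = 7744 ≡ 1
34^8 ≡ 1^2 = 1
34^16 ≡ 1^2 = 1
34^32 ≡ 1^2 = 1
37 = 32 + 4 + 1, so 34^37 ≡ 1·1·34 ≡ 34 (mod 89)
37^2 = 1369 ≡ 34
37^4 ≡ 34^2 = 1156 ≡ 88
37^8 ≡ 88^2 = 7744 ≡ 1
37^16 ≡ 1^2 = 1
37^32 ≡ 1^2 = 1
34·1 = 34 ≡ 34 (mod 89)
34 ≡ 34 (mod 89), so the signature is genuine.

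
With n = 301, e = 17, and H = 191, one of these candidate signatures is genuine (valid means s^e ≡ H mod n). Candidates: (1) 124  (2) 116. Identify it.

Candidate 1: Squares mod 301: 124^1≡124, 124^2≡25, 124^4≡23, 124^8≡228, 124^16≡212; 17 = 16 + 1, so 124^17 ≡ 212·124 ≡ 101 (mod 301)
Candidate 2: Squares mod 301: 116^1≡116, 116^2≡212, 116^4≡95, 116^8≡296, 116^16≡25; 17 = 16 + 1, so 116^17 ≡ 25·116 ≡ 191 (mod 301)
  → matches H = 191

2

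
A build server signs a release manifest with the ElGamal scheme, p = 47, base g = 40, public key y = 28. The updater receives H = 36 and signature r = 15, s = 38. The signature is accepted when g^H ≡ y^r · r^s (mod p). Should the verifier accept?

reject

Left side g^H mod p:
40^2 = 1600 ≡ 2
40^4 ≡ 2^2 = 4
40^8 ≡ 4^2 = 16
40^16 ≡ 16^2 = 256 ≡ 21
40^32 ≡ 21^2 = 441 ≡ 18
36 = 32 + 4, so 40^36 ≡ 18·4 ≡ 25 (mod 47)
Right side y^r · r^s mod p:
28^2 = 784 ≡ 32
28^4 ≡ 32^2 = 1024 ≡ 37
28^8 ≡ 37^2 = 1369 ≡ 6
15 = 8 + 4 + 2 + 1, so 28^15 ≡ 6·37·32·28 ≡ 8 (mod 47)
15^2 = 225 ≡ 37
15^4 ≡ 37^2 = 1369 ≡ 6
15^8 ≡ 6^2 = 36
15^16 ≡ 36^2 = 1296 ≡ 27
15^32 ≡ 27^2 = 729 ≡ 24
38 = 32 + 4 + 2, so 15^38 ≡ 24·6·37 ≡ 17 (mod 47)
8·17 = 136 ≡ 42 (mod 47)
25 ≠ 42, so verification fails.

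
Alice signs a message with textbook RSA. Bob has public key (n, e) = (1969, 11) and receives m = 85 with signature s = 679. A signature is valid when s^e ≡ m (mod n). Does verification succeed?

passes

s^2 ≡ 679^2 = 461041 ≡ 295
s^4 ≡ 295^2 = 87025 ≡ 389
s^8 ≡ 389^2 = 151321 ≡ 1677
11 = 8 + 2 + 1, so s^11 ≡ 1677·295·679 ≡ 85 (mod 1969)
85 = m, so the signature checks out.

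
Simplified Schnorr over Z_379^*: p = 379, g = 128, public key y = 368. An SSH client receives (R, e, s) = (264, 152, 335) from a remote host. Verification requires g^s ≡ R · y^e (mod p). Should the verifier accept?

g^s mod p:
128^2 = 16384 ≡ 87
128^4 ≡ 87^2 = 7569 ≡ 368
128^8 ≡ 368^2 = 135424 ≡ 121
128^16 ≡ 121^2 = 14641 ≡ 239
128^32 ≡ 239^2 = 57121 ≡ 271
128^64 ≡ 271^2 = 73441 ≡ 294
128^128 ≡ 294^2 = 86436 ≡ 24
128^256 ≡ 24^2 = 576 ≡ 197
335 = 256 + 64 + 8 + 4 + 2 + 1, so 128^335 ≡ 197·294·121·368·87·128 ≡ 111 (mod 379)
R · y^e mod p:
368^2 = 135424 ≡ 121
368^4 ≡ 121^2 = 14641 ≡ 239
368^8 ≡ 239^2 = 57121 ≡ 271
368^16 ≡ 271^2 = 73441 ≡ 294
368^32 ≡ 294^2 = 86436 ≡ 24
368^64 ≡ 24^2 = 576 ≡ 197
368^128 ≡ 197^2 = 38809 ≡ 151
152 = 128 + 16 + 8, so 368^152 ≡ 151·294·271 ≡ 177 (mod 379)
264·177 = 46728 ≡ 111 (mod 379)
111 ≡ 111 (mod 379); signature holds.

accept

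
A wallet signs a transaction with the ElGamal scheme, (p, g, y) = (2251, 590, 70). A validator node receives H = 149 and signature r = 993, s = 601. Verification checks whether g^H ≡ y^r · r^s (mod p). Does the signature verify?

Left side g^H mod p:
Squares mod 2251: 590^1≡590, 590^2≡1446, 590^4≡1988, 590^8≡1639, 590^16≡878, 590^32≡1042, 590^64≡782, 590^128≡1503
149 = 128 + 16 + 4 + 1, so 590^149 ≡ 1503·878·1988·590 ≡ 616 (mod 2251)
Right side y^r · r^s mod p:
Squares mod 2251: 70^1≡70, 70^2≡398, 70^4≡834, 70^8≡2248, 70^16≡9, 70^32≡81, 70^64≡2059, 70^128≡848, 70^256≡1035, 70^512≡2000
993 = 512 + 256 + 128 + 64 + 32 + 1, so 70^993 ≡ 2000·1035·848·2059·81·70 ≡ 727 (mod 2251)
Squares mod 2251: 993^1≡993, 993^2≡111, 993^4≡1066, 993^8≡1852, 993^16≡1631, 993^32≡1730, 993^64≡1321, 993^128≡516, 993^256≡638, 993^512≡1864
601 = 512 + 64 + 16 + 8 + 1, so 993^601 ≡ 1864·1321·1631·1852·993 ≡ 885 (mod 2251)
727·885 = 643395 ≡ 1860 (mod 2251)
616 ≠ 1860, so verification fails.

does not verify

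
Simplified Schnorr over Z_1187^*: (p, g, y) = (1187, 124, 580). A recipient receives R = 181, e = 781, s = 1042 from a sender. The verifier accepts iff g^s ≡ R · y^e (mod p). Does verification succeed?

passes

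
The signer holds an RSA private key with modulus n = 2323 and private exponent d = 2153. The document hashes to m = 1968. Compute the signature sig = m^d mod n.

186

m^2 ≡ 1968^2 = 3873024 ≡ 583
m^4 ≡ 583^2 = 339889 ≡ 731
m^8 ≡ 731^2 = 534361 ≡ 71
m^16 ≡ 71^2 = 5041 ≡ 395
m^32 ≡ 395^2 = 156025 ≡ 384
m^64 ≡ 384^2 = 147456 ≡ 1107
m^128 ≡ 1107^2 = 1225449 ≡ 1228
m^256 ≡ 1228^2 = 1507984 ≡ 357
m^512 ≡ 357^2 = 127449 ≡ 2007
m^1024 ≡ 2007^2 = 4028049 ≡ 2290
m^2048 ≡ 2290^2 = 5244100 ≡ 1089
2153 = 2048 + 64 + 32 + 8 + 1, so m^2153 ≡ 1089·1107·384·71·1968 ≡ 186 (mod 2323)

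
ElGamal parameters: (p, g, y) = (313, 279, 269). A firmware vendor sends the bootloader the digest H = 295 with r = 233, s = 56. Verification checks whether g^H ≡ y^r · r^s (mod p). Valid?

no

Left side g^H mod p:
279^2 = 77841 ≡ 217
279^4 ≡ 217^2 = 47089 ≡ 139
279^8 ≡ 139^2 = 19321 ≡ 228
279^16 ≡ 228^2 = 51984 ≡ 26
279^32 ≡ 26^2 = 676 ≡ 50
279^64 ≡ 50^2 = 2500 ≡ 309
279^128 ≡ 309^2 = 95481 ≡ 16
279^256 ≡ 16^2 = 256
295 = 256 + 32 + 4 + 2 + 1, so 279^295 ≡ 256·50·139·217·279 ≡ 74 (mod 313)
Right side y^r · r^s mod p:
269^2 = 72361 ≡ 58
269^4 ≡ 58^2 = 3364 ≡ 234
269^8 ≡ 234^2 = 54756 ≡ 294
269^16 ≡ 294^2 = 86436 ≡ 48
269^32 ≡ 48^2 = 2304 ≡ 113
269^64 ≡ 113^2 = 12769 ≡ 249
269^128 ≡ 249^2 = 62001 ≡ 27
233 = 128 + 64 + 32 + 8 + 1, so 269^233 ≡ 27·249·113·294·269 ≡ 64 (mod 313)
233^2 = 54289 ≡ 140
233^4 ≡ 140^2 = 19600 ≡ 194
233^8 ≡ 194^2 = 37636 ≡ 76
233^16 ≡ 76^2 = 5776 ≡ 142
233^32 ≡ 142^2 = 20164 ≡ 132
56 = 32 + 16 + 8, so 233^56 ≡ 132·142·76 ≡ 81 (mod 313)
64·81 = 5184 ≡ 176 (mod 313)
74 ≠ 176, so verification fails.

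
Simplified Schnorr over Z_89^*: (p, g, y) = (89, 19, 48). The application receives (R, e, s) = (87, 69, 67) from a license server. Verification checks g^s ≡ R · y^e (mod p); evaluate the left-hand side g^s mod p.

19^2 = 361 ≡ 5
19^4 ≡ 5^2 = 25
19^8 ≡ 25^2 = 625 ≡ 2
19^16 ≡ 2^2 = 4
19^32 ≡ 4^2 = 16
19^64 ≡ 16^2 = 256 ≡ 78
67 = 64 + 2 + 1, so 19^67 ≡ 78·5·19 ≡ 23 (mod 89)

23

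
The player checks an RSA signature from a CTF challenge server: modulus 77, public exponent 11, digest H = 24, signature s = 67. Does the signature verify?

s^11 mod 77 = 23
s^11 mod 77 = 23, but H = 24.

does not verify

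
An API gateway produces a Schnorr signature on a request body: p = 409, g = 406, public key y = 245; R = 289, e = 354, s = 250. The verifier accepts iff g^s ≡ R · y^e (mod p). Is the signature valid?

g^s mod p:
Squares mod 409: 406^1≡406, 406^2≡9, 406^4≡81, 406^8≡17, 406^16≡289, 406^32≡85, 406^64≡272, 406^128≡364
250 = 128 + 64 + 32 + 16 + 8 + 2, so 406^250 ≡ 364·272·85·289·17·9 ≡ 230 (mod 409)
R · y^e mod p:
Squares mod 409: 245^1≡245, 245^2≡311, 245^4≡197, 245^8≡363, 245^16≡71, 245^32≡133, 245^64≡102, 245^128≡179, 245^256≡139
354 = 256 + 64 + 32 + 2, so 245^354 ≡ 139·102·133·311 ≡ 373 (mod 409)
289·373 = 107797 ≡ 230 (mod 409)
230 ≡ 230 (mod 409); signature holds.

valid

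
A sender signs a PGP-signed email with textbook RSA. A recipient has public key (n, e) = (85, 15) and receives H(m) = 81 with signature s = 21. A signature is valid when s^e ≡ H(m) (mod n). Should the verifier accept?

accept

Squares mod 85: s^1≡21, s^2≡16, s^4≡1, s^8≡1
15 = 8 + 4 + 2 + 1, so s^15 ≡ 1·1·16·21 ≡ 81 (mod 85)
Since 81 equals the digest 81, verification succeeds.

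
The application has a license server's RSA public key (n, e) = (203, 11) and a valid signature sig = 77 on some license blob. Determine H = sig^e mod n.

sig^2 ≡ 77^2 = 5929 ≡ 42
sig^4 ≡ 42^2 = 1764 ≡ 140
sig^8 ≡ 140^2 = 19600 ≡ 112
11 = 8 + 2 + 1, so sig^11 ≡ 112·42·77 ≡ 56 (mod 203)

56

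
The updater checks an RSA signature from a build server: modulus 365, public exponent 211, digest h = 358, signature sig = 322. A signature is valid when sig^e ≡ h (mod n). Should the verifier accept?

accept

sig^2 ≡ 322^2 = 103684 ≡ 24
sig^4 ≡ 24^2 = 576 ≡ 211
sig^8 ≡ 211^2 = 44521 ≡ 356
sig^16 ≡ 356^2 = 126736 ≡ 81
sig^32 ≡ 81^2 = 6561 ≡ 356
sig^64 ≡ 356^2 = 126736 ≡ 81
sig^128 ≡ 81^2 = 6561 ≡ 356
211 = 128 + 64 + 16 + 2 + 1, so sig^211 ≡ 356·81·81·24·322 ≡ 358 (mod 365)
sig^211 mod 365 = 358 matches h.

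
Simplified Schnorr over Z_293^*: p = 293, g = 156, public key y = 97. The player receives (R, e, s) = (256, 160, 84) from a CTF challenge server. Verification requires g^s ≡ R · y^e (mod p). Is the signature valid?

invalid

g^s mod p:
Squares mod 293: 156^1≡156, 156^2≡17, 156^4≡289, 156^8≡16, 156^16≡256, 156^32≡197, 156^64≡133
84 = 64 + 16 + 4, so 156^84 ≡ 133·256·289 ≡ 53 (mod 293)
R · y^e mod p:
Squares mod 293: 97^1≡97, 97^2≡33, 97^4≡210, 97^8≡150, 97^16≡232, 97^32≡205, 97^64≡126, 97^128≡54
160 = 128 + 32, so 97^160 ≡ 54·205 ≡ 229 (mod 293)
256·229 = 58624 ≡ 24 (mod 293)
53 ≠ 24; the check fails.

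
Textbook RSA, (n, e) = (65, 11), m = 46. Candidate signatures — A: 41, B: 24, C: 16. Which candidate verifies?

Candidate A: Squares mod 65: 41^1≡41, 41^2≡56, 41^4≡16, 41^8≡61; 11 = 8 + 2 + 1, so 41^11 ≡ 61·56·41 ≡ 46 (mod 65)
  → matches m = 46
Candidate B: Squares mod 65: 24^1≡24, 24^2≡56, 24^4≡16, 24^8≡61; 11 = 8 + 2 + 1, so 24^11 ≡ 61·56·24 ≡ 19 (mod 65)
Candidate C: Squares mod 65: 16^1≡16, 16^2≡61, 16^4≡16, 16^8≡61; 11 = 8 + 2 + 1, so 16^11 ≡ 61·61·16 ≡ 61 (mod 65)

A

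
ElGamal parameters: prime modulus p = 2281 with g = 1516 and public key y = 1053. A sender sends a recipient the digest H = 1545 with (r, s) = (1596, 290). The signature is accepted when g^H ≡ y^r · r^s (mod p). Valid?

Left side g^H mod p:
Squares mod 2281: 1516^1≡1516, 1516^2≡1289, 1516^4≡953, 1516^8≡371, 1516^16≡781, 1516^32≡934, 1516^64≡1014, 1516^128≡1746, 1516^256≡1100, 1516^512≡1070, 1516^1024≡2119
1545 = 1024 + 512 + 8 + 1, so 1516^1545 ≡ 2119·1070·371·1516 ≡ 431 (mod 2281)
Right side y^r · r^s mod p:
Squares mod 2281: 1053^1≡1053, 1053^2≡243, 1053^4≡2024, 1053^8≡2181, 1053^16≡876, 1053^32≡960, 1053^64≡76, 1053^128≡1214, 1053^256≡270, 1053^512≡2189, 1053^1024≡1621
1596 = 1024 + 512 + 32 + 16 + 8 + 4, so 1053^1596 ≡ 1621·2189·960·876·2181·2024 ≡ 2280 (mod 2281)
Squares mod 2281: 1596^1≡1596, 1596^2≡1620, 1596^4≡1250, 1596^8≡15, 1596^16≡225, 1596^32≡443, 1596^64≡83, 1596^128≡46, 1596^256≡2116
290 = 256 + 32 + 2, so 1596^290 ≡ 2116·443·1620 ≡ 1934 (mod 2281)
2280·1934 = 4409520 ≡ 347 (mod 2281)
431 ≠ 347, so verification fails.

no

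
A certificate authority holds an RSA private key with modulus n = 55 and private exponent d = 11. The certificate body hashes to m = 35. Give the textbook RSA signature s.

35

m^2 ≡ 35^2 = 1225 ≡ 15
m^4 ≡ 15^2 = 225 ≡ 5
m^8 ≡ 5^2 = 25
11 = 8 + 2 + 1, so m^11 ≡ 25·15·35 ≡ 35 (mod 55)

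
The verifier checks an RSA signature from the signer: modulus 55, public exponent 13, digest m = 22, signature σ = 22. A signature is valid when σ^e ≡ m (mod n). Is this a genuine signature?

genuine

σ^2 ≡ 22^2 = 484 ≡ 44
σ^4 ≡ 44^2 = 1936 ≡ 11
σ^8 ≡ 11^2 = 121 ≡ 11
13 = 8 + 4 + 1, so σ^13 ≡ 11·11·22 ≡ 22 (mod 55)
22 = m, so the signature checks out.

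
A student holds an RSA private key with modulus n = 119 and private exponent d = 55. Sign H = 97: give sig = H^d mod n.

41

H^2 ≡ 97^2 = 9409 ≡ 8
H^4 ≡ 8^2 = 64
H^8 ≡ 64^2 = 4096 ≡ 50
H^16 ≡ 50^2 = 2500 ≡ 1
H^32 ≡ 1^2 = 1
55 = 32 + 16 + 4 + 2 + 1, so H^55 ≡ 1·1·64·8·97 ≡ 41 (mod 119)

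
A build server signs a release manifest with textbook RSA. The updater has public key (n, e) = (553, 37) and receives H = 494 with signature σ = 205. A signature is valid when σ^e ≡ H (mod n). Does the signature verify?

does not verify

σ^2 ≡ 205^2 = 42025 ≡ 550
σ^4 ≡ 550^2 = 302500 ≡ 9
σ^8 ≡ 9^2 = 81
σ^16 ≡ 81^2 = 6561 ≡ 478
σ^32 ≡ 478^2 = 228484 ≡ 95
37 = 32 + 4 + 1, so σ^37 ≡ 95·9·205 ≡ 527 (mod 553)
The recovered value 527 does not match the digest 494.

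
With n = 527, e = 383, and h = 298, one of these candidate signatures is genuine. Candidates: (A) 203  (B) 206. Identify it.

Candidate A: 203^383 mod 527 = 509
Candidate B: 206^383 mod 527 = 298
  → matches h = 298

B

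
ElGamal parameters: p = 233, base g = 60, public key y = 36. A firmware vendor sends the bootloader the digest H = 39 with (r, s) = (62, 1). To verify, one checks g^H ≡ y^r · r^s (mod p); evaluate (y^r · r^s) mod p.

129

36^2 = 1296 ≡ 131
36^4 ≡ 131^2 = 17161 ≡ 152
36^8 ≡ 152^2 = 23104 ≡ 37
36^16 ≡ 37^2 = 1369 ≡ 204
36^32 ≡ 204^2 = 41616 ≡ 142
62 = 32 + 16 + 8 + 4 + 2, so 36^62 ≡ 142·204·37·152·131 ≡ 81 (mod 233)
62^1 mod 233 = 62
y^r · r^s ≡ 81·62 = 5022 ≡ 129 (mod 233)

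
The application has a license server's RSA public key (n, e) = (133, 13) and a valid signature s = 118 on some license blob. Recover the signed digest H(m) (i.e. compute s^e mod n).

s^13 mod 133 = 104

104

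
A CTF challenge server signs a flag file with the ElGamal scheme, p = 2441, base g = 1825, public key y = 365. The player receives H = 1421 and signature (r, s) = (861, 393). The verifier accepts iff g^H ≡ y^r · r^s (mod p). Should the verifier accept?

reject

Left side g^H mod p:
1825^2 = 3330625 ≡ 1101
1825^4 ≡ 1101^2 = 1212201 ≡ 1465
1825^8 ≡ 1465^2 = 2146225 ≡ 586
1825^16 ≡ 586^2 = 343396 ≡ 1656
1825^32 ≡ 1656^2 = 2742336 ≡ 1093
1825^64 ≡ 1093^2 = 1194649 ≡ 1000
1825^128 ≡ 1000^2 = 1000000 ≡ 1631
1825^256 ≡ 1631^2 = 2660161 ≡ 1912
1825^512 ≡ 1912^2 = 3655744 ≡ 1567
1825^1024 ≡ 1567^2 = 2455489 ≡ 2284
1421 = 1024 + 256 + 128 + 8 + 4 + 1, so 1825^1421 ≡ 2284·1912·1631·586·1465·1825 ≡ 695 (mod 2441)
Right side y^r · r^s mod p:
365^2 = 133225 ≡ 1411
365^4 ≡ 1411^2 = 1990921 ≡ 1506
365^8 ≡ 1506^2 = 2268036 ≡ 347
365^16 ≡ 347^2 = 120409 ≡ 800
365^32 ≡ 800^2 = 640000 ≡ 458
365^64 ≡ 458^2 = 209764 ≡ 2279
365^128 ≡ 2279^2 = 5193841 ≡ 1834
365^256 ≡ 1834^2 = 3363556 ≡ 2299
365^512 ≡ 2299^2 = 5285401 ≡ 636
861 = 512 + 256 + 64 + 16 + 8 + 4 + 1, so 365^861 ≡ 636·2299·2279·800·347·1506·365 ≡ 541 (mod 2441)
861^2 = 741321 ≡ 1698
861^4 ≡ 1698^2 = 2883204 ≡ 383
861^8 ≡ 383^2 = 146689 ≡ 229
861^16 ≡ 229^2 = 52441 ≡ 1180
861^32 ≡ 1180^2 = 1392400 ≡ 1030
861^64 ≡ 1030^2 = 1060900 ≡ 1506
861^128 ≡ 1506^2 = 2268036 ≡ 347
861^256 ≡ 347^2 = 120409 ≡ 800
393 = 256 + 128 + 8 + 1, so 861^393 ≡ 800·347·229·861 ≡ 1016 (mod 2441)
541·1016 = 549656 ≡ 431 (mod 2441)
695 ≠ 431, so verification fails.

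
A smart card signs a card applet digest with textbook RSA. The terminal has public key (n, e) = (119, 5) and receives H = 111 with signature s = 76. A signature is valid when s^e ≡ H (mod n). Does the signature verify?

verifies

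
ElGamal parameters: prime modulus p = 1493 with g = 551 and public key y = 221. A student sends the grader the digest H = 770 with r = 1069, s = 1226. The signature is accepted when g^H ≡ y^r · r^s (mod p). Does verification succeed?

passes

Left side g^H mod p:
Squares mod 1493: 551^1≡551, 551^2≡522, 551^4≡758, 551^8≡1252, 551^16≡1347, 551^32≡414, 551^64≡1194, 551^128≡1314, 551^256≡688, 551^512≡63
770 = 512 + 256 + 2, so 551^770 ≡ 63·688·522 ≡ 646 (mod 1493)
Right side y^r · r^s mod p:
Squares mod 1493: 221^1≡221, 221^2≡1065, 221^4≡1038, 221^8≡991, 221^16≡1180, 221^32≡924, 221^64≡1273, 221^128≡624, 221^256≡1196, 221^512≡122, 221^1024≡1447
1069 = 1024 + 32 + 8 + 4 + 1, so 221^1069 ≡ 1447·924·991·1038·221 ≡ 1076 (mod 1493)
Squares mod 1493: 1069^1≡1069, 1069^2≡616, 1069^4≡234, 1069^8≡1008, 1069^16≡824, 1069^32≡1154, 1069^64≡1453, 1069^128≡107, 1069^256≡998, 1069^512≡173, 1069^1024≡69
1226 = 1024 + 128 + 64 + 8 + 2, so 1069^1226 ≡ 69·107·1453·1008·616 ≡ 736 (mod 1493)
1076·736 = 791936 ≡ 646 (mod 1493)
646 ≡ 646 (mod 1493), so the signature is genuine.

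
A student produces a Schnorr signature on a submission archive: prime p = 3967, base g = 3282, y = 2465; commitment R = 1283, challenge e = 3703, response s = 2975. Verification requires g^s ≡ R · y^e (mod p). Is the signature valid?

invalid

g^s mod p:
3282^2 = 10771524 ≡ 1119
3282^4 ≡ 1119^2 = 1252161 ≡ 2556
3282^8 ≡ 2556^2 = 6533136 ≡ 3454
3282^16 ≡ 3454^2 = 11930116 ≡ 1347
3282^32 ≡ 1347^2 = 1814409 ≡ 1490
3282^64 ≡ 1490^2 = 2220100 ≡ 2547
3282^128 ≡ 2547^2 = 6487209 ≡ 1164
3282^256 ≡ 1164^2 = 1354896 ≡ 2149
3282^512 ≡ 2149^2 = 4618201 ≡ 613
3282^1024 ≡ 613^2 = 375769 ≡ 2871
3282^2048 ≡ 2871^2 = 8242641 ≡ 3182
2975 = 2048 + 512 + 256 + 128 + 16 + 8 + 4 + 2 + 1, so 3282^2975 ≡ 3182·613·2149·1164·1347·3454·2556·1119·3282 ≡ 1923 (mod 3967)
R · y^e mod p:
2465^2 = 6076225 ≡ 2748
2465^4 ≡ 2748^2 = 7551504 ≡ 2303
2465^8 ≡ 2303^2 = 5303809 ≡ 3897
2465^16 ≡ 3897^2 = 15186609 ≡ 933
2465^32 ≡ 933^2 = 870489 ≡ 1716
2465^64 ≡ 1716^2 = 2944656 ≡ 1142
2465^128 ≡ 1142^2 = 1304164 ≡ 2988
2465^256 ≡ 2988^2 = 8928144 ≡ 2394
2465^512 ≡ 2394^2 = 5731236 ≡ 2888
2465^1024 ≡ 2888^2 = 8340544 ≡ 1910
2465^2048 ≡ 1910^2 = 3648100 ≡ 2427
3703 = 2048 + 1024 + 512 + 64 + 32 + 16 + 4 + 2 + 1, so 2465^3703 ≡ 2427·1910·2888·1142·1716·933·2303·2748·2465 ≡ 2137 (mod 3967)
1283·2137 = 2741771 ≡ 574 (mod 3967)
1923 ≠ 574; the check fails.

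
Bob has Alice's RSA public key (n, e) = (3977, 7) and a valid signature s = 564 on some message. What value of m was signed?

3713

s^2 ≡ 564^2 = 318096 ≡ 3913
s^4 ≡ 3913^2 = 15311569 ≡ 119
7 = 4 + 2 + 1, so s^7 ≡ 119·3913·564 ≡ 3713 (mod 3977)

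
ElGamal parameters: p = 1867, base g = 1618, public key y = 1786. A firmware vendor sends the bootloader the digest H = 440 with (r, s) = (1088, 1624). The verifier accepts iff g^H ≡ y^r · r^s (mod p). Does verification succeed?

Left side g^H mod p:
1618^2 = 2617924 ≡ 390
1618^4 ≡ 390^2 = 152100 ≡ 873
1618^8 ≡ 873^2 = 762129 ≡ 393
1618^16 ≡ 393^2 = 154449 ≡ 1355
1618^32 ≡ 1355^2 = 1836025 ≡ 764
1618^64 ≡ 764^2 = 583696 ≡ 1192
1618^128 ≡ 1192^2 = 1420864 ≡ 77
1618^256 ≡ 77^2 = 5929 ≡ 328
440 = 256 + 128 + 32 + 16 + 8, so 1618^440 ≡ 328·77·764·1355·393 ≡ 503 (mod 1867)
Right side y^r · r^s mod p:
1786^2 = 3189796 ≡ 960
1786^4 ≡ 960^2 = 921600 ≡ 1169
1786^8 ≡ 1169^2 = 1366561 ≡ 1784
1786^16 ≡ 1784^2 = 3182656 ≡ 1288
1786^32 ≡ 1288^2 = 1658944 ≡ 1048
1786^64 ≡ 1048^2 = 1098304 ≡ 508
1786^128 ≡ 508^2 = 258064 ≡ 418
1786^256 ≡ 418^2 = 174724 ≡ 1093
1786^512 ≡ 1093^2 = 1194649 ≡ 1636
1786^1024 ≡ 1636^2 = 2676496 ≡ 1085
1088 = 1024 + 64, so 1786^1088 ≡ 1085·508 ≡ 415 (mod 1867)
1088^2 = 1183744 ≡ 66
1088^4 ≡ 66^2 = 4356 ≡ 622
1088^8 ≡ 622^2 = 386884 ≡ 415
1088^16 ≡ 415^2 = 172225 ≡ 461
1088^32 ≡ 461^2 = 212521 ≡ 1550
1088^64 ≡ 1550^2 = 2402500 ≡ 1538
1088^128 ≡ 1538^2 = 2365444 ≡ 1822
1088^256 ≡ 1822^2 = 3319684 ≡ 158
1088^512 ≡ 158^2 = 24964 ≡ 693
1088^1024 ≡ 693^2 = 480249 ≡ 430
1624 = 1024 + 512 + 64 + 16 + 8, so 1088^1624 ≡ 430·693·1538·461·415 ≡ 793 (mod 1867)
415·793 = 329095 ≡ 503 (mod 1867)
503 ≡ 503 (mod 1867), so the signature is genuine.

passes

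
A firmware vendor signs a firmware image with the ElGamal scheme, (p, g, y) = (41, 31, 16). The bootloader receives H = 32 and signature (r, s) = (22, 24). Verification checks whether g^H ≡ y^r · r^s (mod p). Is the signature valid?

invalid

Left side g^H mod p:
31^2 = 961 ≡ 18
31^4 ≡ 18^2 = 324 ≡ 37
31^8 ≡ 37^2 = 1369 ≡ 16
31^16 ≡ 16^2 = 256 ≡ 10
31^32 ≡ 10^2 = 100 ≡ 18
Right side y^r · r^s mod p:
16^2 = 256 ≡ 10
16^4 ≡ 10^2 = 100 ≡ 18
16^8 ≡ 18^2 = 324 ≡ 37
16^16 ≡ 37^2 = 1369 ≡ 16
22 = 16 + 4 + 2, so 16^22 ≡ 16·18·10 ≡ 10 (mod 41)
22^2 = 484 ≡ 33
22^4 ≡ 33^2 = 1089 ≡ 23
22^8 ≡ 23^2 = 529 ≡ 37
22^16 ≡ 37^2 = 1369 ≡ 16
24 = 16 + 8, so 22^24 ≡ 16·37 ≡ 18 (mod 41)
10·18 = 180 ≡ 16 (mod 41)
18 ≠ 16, so verification fails.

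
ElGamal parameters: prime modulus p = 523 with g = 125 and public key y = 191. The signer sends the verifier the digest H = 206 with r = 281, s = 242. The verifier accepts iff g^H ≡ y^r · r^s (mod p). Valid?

no

Left side g^H mod p:
125^2 = 15625 ≡ 458
125^4 ≡ 458^2 = 209764 ≡ 41
125^8 ≡ 41^2 = 1681 ≡ 112
125^16 ≡ 112^2 = 12544 ≡ 515
125^32 ≡ 515^2 = 265225 ≡ 64
125^64 ≡ 64^2 = 4096 ≡ 435
125^128 ≡ 435^2 = 189225 ≡ 422
206 = 128 + 64 + 8 + 4 + 2, so 125^206 ≡ 422·435·112·41·458 ≡ 64 (mod 523)
Right side y^r · r^s mod p:
191^2 = 36481 ≡ 394
191^4 ≡ 394^2 = 155236 ≡ 428
191^8 ≡ 428^2 = 183184 ≡ 134
191^16 ≡ 134^2 = 17956 ≡ 174
191^32 ≡ 174^2 = 30276 ≡ 465
191^64 ≡ 465^2 = 216225 ≡ 226
191^128 ≡ 226^2 = 51076 ≡ 345
191^256 ≡ 345^2 = 119025 ≡ 304
281 = 256 + 16 + 8 + 1, so 191^281 ≡ 304·174·134·191 ≡ 206 (mod 523)
281^2 = 78961 ≡ 511
281^4 ≡ 511^2 = 261121 ≡ 144
281^8 ≡ 144^2 = 20736 ≡ 339
281^16 ≡ 339^2 = 114921 ≡ 384
281^32 ≡ 384^2 = 147456 ≡ 493
281^64 ≡ 493^2 = 243049 ≡ 377
281^128 ≡ 377^2 = 142129 ≡ 396
242 = 128 + 64 + 32 + 16 + 2, so 281^242 ≡ 396·377·493·384·511 ≡ 68 (mod 523)
206·68 = 14008 ≡ 410 (mod 523)
64 ≠ 410, so verification fails.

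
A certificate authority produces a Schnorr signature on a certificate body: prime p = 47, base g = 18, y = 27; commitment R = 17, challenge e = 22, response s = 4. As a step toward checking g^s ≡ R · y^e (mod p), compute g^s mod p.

25

18^4 mod 47 = 25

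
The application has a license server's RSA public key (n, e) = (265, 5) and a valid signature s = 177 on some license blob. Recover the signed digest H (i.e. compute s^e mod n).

s^2 ≡ 177^2 = 31329 ≡ 59
s^4 ≡ 59^2 = 3481 ≡ 36
5 = 4 + 1, so s^5 ≡ 36·177 ≡ 12 (mod 265)

12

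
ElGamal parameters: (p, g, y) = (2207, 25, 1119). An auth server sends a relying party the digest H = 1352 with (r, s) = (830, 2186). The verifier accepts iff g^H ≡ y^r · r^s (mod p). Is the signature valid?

Left side g^H mod p:
25^2 = 625
25^4 ≡ 625^2 = 390625 ≡ 2193
25^8 ≡ 2193^2 = 4809249 ≡ 196
25^16 ≡ 196^2 = 38416 ≡ 897
25^32 ≡ 897^2 = 804609 ≡ 1261
25^64 ≡ 1261^2 = 1590121 ≡ 1081
25^128 ≡ 1081^2 = 1168561 ≡ 1058
25^256 ≡ 1058^2 = 1119364 ≡ 415
25^512 ≡ 415^2 = 172225 ≡ 79
25^1024 ≡ 79^2 = 6241 ≡ 1827
1352 = 1024 + 256 + 64 + 8, so 25^1352 ≡ 1827·415·1081·196 ≡ 402 (mod 2207)
Right side y^r · r^s mod p:
1119^2 = 1252161 ≡ 792
1119^4 ≡ 792^2 = 627264 ≡ 476
1119^8 ≡ 476^2 = 226576 ≡ 1462
1119^16 ≡ 1462^2 = 2137444 ≡ 1068
1119^32 ≡ 1068^2 = 1140624 ≡ 1812
1119^64 ≡ 1812^2 = 3283344 ≡ 1535
1119^128 ≡ 1535^2 = 2356225 ≡ 1356
1119^256 ≡ 1356^2 = 1838736 ≡ 305
1119^512 ≡ 305^2 = 93025 ≡ 331
830 = 512 + 256 + 32 + 16 + 8 + 4 + 2, so 1119^830 ≡ 331·305·1812·1068·1462·476·792 ≡ 1083 (mod 2207)
830^2 = 688900 ≡ 316
830^4 ≡ 316^2 = 99856 ≡ 541
830^8 ≡ 541^2 = 292681 ≡ 1357
830^16 ≡ 1357^2 = 1841449 ≡ 811
830^32 ≡ 811^2 = 657721 ≡ 35
830^64 ≡ 35^2 = 1225
830^128 ≡ 1225^2 = 1500625 ≡ 2072
830^256 ≡ 2072^2 = 4293184 ≡ 569
830^512 ≡ 569^2 = 323761 ≡ 1539
830^1024 ≡ 1539^2 = 2368521 ≡ 410
830^2048 ≡ 410^2 = 168100 ≡ 368
2186 = 2048 + 128 + 8 + 2, so 830^2186 ≡ 368·2072·1357·316 ≡ 734 (mod 2207)
1083·734 = 794922 ≡ 402 (mod 2207)
402 ≡ 402 (mod 2207), so the signature is genuine.

valid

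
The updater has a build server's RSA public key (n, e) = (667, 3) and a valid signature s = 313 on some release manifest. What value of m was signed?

s^2 ≡ 313^2 = 97969 ≡ 587
3 = 2 + 1, so s^3 ≡ 587·313 ≡ 306 (mod 667)

306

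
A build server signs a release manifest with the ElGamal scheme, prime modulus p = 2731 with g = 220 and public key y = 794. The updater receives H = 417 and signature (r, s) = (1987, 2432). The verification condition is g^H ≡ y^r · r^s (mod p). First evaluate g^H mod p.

1454

220^2 = 48400 ≡ 1973
220^4 ≡ 1973^2 = 3892729 ≡ 1054
220^8 ≡ 1054^2 = 1110916 ≡ 2130
220^16 ≡ 2130^2 = 4536900 ≡ 709
220^32 ≡ 709^2 = 502681 ≡ 177
220^64 ≡ 177^2 = 31329 ≡ 1288
220^128 ≡ 1288^2 = 1658944 ≡ 1227
220^256 ≡ 1227^2 = 1505529 ≡ 748
417 = 256 + 128 + 32 + 1, so 220^417 ≡ 748·1227·177·220 ≡ 1454 (mod 2731)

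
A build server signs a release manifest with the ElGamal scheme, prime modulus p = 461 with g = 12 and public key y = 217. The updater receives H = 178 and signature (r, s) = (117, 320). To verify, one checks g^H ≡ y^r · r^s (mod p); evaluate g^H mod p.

54

12^2 = 144
12^4 ≡ 144^2 = 20736 ≡ 452
12^8 ≡ 452^2 = 204304 ≡ 81
12^16 ≡ 81^2 = 6561 ≡ 107
12^32 ≡ 107^2 = 11449 ≡ 385
12^64 ≡ 385^2 = 148225 ≡ 244
12^128 ≡ 244^2 = 59536 ≡ 67
178 = 128 + 32 + 16 + 2, so 12^178 ≡ 67·385·107·144 ≡ 54 (mod 461)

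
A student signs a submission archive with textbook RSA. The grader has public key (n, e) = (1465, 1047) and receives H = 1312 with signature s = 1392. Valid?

no

Squares mod 1465: s^1≡1392, s^2≡934, s^4≡681, s^8≡821, s^16≡141, s^32≡836, s^64≡91, s^128≡956, s^256≡1241, s^512≡366, s^1024≡641
1047 = 1024 + 16 + 4 + 2 + 1, so s^1047 ≡ 641·141·681·934·1392 ≡ 153 (mod 1465)
s^1047 mod 1465 = 153, but H = 1312.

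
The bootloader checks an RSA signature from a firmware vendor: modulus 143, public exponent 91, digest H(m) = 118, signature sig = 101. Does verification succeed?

fails

sig^2 ≡ 101^2 = 10201 ≡ 48
sig^4 ≡ 48^2 = 2304 ≡ 16
sig^8 ≡ 16^2 = 256 ≡ 113
sig^16 ≡ 113^2 = 12769 ≡ 42
sig^32 ≡ 42^2 = 1764 ≡ 48
sig^64 ≡ 48^2 = 2304 ≡ 16
91 = 64 + 16 + 8 + 2 + 1, so sig^91 ≡ 16·42·113·48·101 ≡ 101 (mod 143)
sig^91 mod 143 = 101, but H(m) = 118.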